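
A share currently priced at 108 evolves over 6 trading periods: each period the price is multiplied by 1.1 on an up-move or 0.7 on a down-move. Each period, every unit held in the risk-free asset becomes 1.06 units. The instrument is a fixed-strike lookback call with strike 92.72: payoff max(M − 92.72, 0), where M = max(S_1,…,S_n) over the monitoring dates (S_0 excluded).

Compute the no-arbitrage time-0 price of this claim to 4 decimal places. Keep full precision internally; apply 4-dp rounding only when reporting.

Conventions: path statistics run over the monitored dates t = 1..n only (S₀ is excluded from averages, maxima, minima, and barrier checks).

No-arbitrage gives p* = (R−d)/(u−d) = 0.9000: enumerate every path, weight its payoff by its p*-probability, and discount by R^6.
Enumerate all 2^6 = 64 price paths (U = up ×1.1, D = down ×0.7); each path with k up-moves has probability p*^k·(1−p*)^(6−k).
DDDDDD: M=75.6000, payoff=0.0000, prob=0.000001
UDDDDD: M=118.8000, payoff=26.0800, prob=0.000009
DUDDDD: M=83.1600, payoff=0.0000, prob=0.000009
UUDDDD: M=130.6800, payoff=37.9600, prob=0.000081
DDUDDD: M=75.6000, payoff=0.0000, prob=0.000009
UDUDDD: M=118.8000, payoff=26.0800, prob=0.000081
DUUDDD: M=91.4760, payoff=0.0000, prob=0.000081
UUUDDD: M=143.7480, payoff=51.0280, prob=0.000729
DDDUDD: M=75.6000, payoff=0.0000, prob=0.000009
UDDUDD: M=118.8000, payoff=26.0800, prob=0.000081
DUDUDD: M=83.1600, payoff=0.0000, prob=0.000081
UUDUDD: M=130.6800, payoff=37.9600, prob=0.000729
DDUUDD: M=75.6000, payoff=0.0000, prob=0.000081
UDUUDD: M=118.8000, payoff=26.0800, prob=0.000729
DUUUDD: M=100.6236, payoff=7.9036, prob=0.000729
UUUUDD: M=158.1228, payoff=65.4028, prob=0.006561
DDDDUD: M=75.6000, payoff=0.0000, prob=0.000009
UDDDUD: M=118.8000, payoff=26.0800, prob=0.000081
DUDDUD: M=83.1600, payoff=0.0000, prob=0.000081
UUDDUD: M=130.6800, payoff=37.9600, prob=0.000729
DDUDUD: M=75.6000, payoff=0.0000, prob=0.000081
UDUDUD: M=118.8000, payoff=26.0800, prob=0.000729
DUUDUD: M=91.4760, payoff=0.0000, prob=0.000729
UUUDUD: M=143.7480, payoff=51.0280, prob=0.006561
DDDUUD: M=75.6000, payoff=0.0000, prob=0.000081
UDDUUD: M=118.8000, payoff=26.0800, prob=0.000729
DUDUUD: M=83.1600, payoff=0.0000, prob=0.000729
UUDUUD: M=130.6800, payoff=37.9600, prob=0.006561
DDUUUD: M=75.6000, payoff=0.0000, prob=0.000729
UDUUUD: M=118.8000, payoff=26.0800, prob=0.006561
DUUUUD: M=110.6860, payoff=17.9660, prob=0.006561
UUUUUD: M=173.9351, payoff=81.2151, prob=0.059049
DDDDDU: M=75.6000, payoff=0.0000, prob=0.000009
UDDDDU: M=118.8000, payoff=26.0800, prob=0.000081
DUDDDU: M=83.1600, payoff=0.0000, prob=0.000081
UUDDDU: M=130.6800, payoff=37.9600, prob=0.000729
DDUDDU: M=75.6000, payoff=0.0000, prob=0.000081
UDUDDU: M=118.8000, payoff=26.0800, prob=0.000729
DUUDDU: M=91.4760, payoff=0.0000, prob=0.000729
UUUDDU: M=143.7480, payoff=51.0280, prob=0.006561
DDDUDU: M=75.6000, payoff=0.0000, prob=0.000081
UDDUDU: M=118.8000, payoff=26.0800, prob=0.000729
DUDUDU: M=83.1600, payoff=0.0000, prob=0.000729
UUDUDU: M=130.6800, payoff=37.9600, prob=0.006561
DDUUDU: M=75.6000, payoff=0.0000, prob=0.000729
UDUUDU: M=118.8000, payoff=26.0800, prob=0.006561
DUUUDU: M=100.6236, payoff=7.9036, prob=0.006561
UUUUDU: M=158.1228, payoff=65.4028, prob=0.059049
DDDDUU: M=75.6000, payoff=0.0000, prob=0.000081
UDDDUU: M=118.8000, payoff=26.0800, prob=0.000729
DUDDUU: M=83.1600, payoff=0.0000, prob=0.000729
UUDDUU: M=130.6800, payoff=37.9600, prob=0.006561
DDUDUU: M=75.6000, payoff=0.0000, prob=0.000729
UDUDUU: M=118.8000, payoff=26.0800, prob=0.006561
DUUDUU: M=91.4760, payoff=0.0000, prob=0.006561
UUUDUU: M=143.7480, payoff=51.0280, prob=0.059049
DDDUUU: M=75.6000, payoff=0.0000, prob=0.000729
UDDUUU: M=118.8000, payoff=26.0800, prob=0.006561
DUDUUU: M=83.1600, payoff=0.0000, prob=0.006561
UUDUUU: M=130.6800, payoff=37.9600, prob=0.059049
DDUUUU: M=77.4802, payoff=0.0000, prob=0.006561
UDUUUU: M=121.7546, payoff=29.0346, prob=0.059049
DUUUUU: M=121.7546, payoff=29.0346, prob=0.059049
UUUUUU: M=191.3286, payoff=98.6086, prob=0.531441
Price = Σ prob·payoff / R^6 = 72.697712 / 1.418519 = 51.2490

price = 51.2490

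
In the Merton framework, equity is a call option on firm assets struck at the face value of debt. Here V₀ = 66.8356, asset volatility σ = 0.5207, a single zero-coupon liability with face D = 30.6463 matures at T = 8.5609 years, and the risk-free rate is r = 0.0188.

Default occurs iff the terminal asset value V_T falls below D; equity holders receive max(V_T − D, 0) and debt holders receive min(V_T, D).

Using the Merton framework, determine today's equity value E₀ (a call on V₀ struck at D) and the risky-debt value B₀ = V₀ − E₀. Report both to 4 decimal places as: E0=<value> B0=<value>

E0=49.6787 B0=17.1569

With assets at 66.8356 and a single debt payment of 30.6463 at 8.5609 years:
d₁ = [ln(V₀/D) + (r + σ²/2)T] / (σ√T)
   = [ln(66.8356/30.6463) + (0.0188 + 0.5·0.5207²)·8.5609] / (0.5207·√8.5609)
   = [0.779724 + 1.321497] / 1.523517 = 1.379191
d₂ = d₁ − σ√T = 1.379191 − 1.523517 = -0.144326
N(d₁) = 0.916082,  N(d₂) = 0.442622,  e^(−rT) = 0.851339
E₀ = V₀·N(d₁) − D·e^(−rT)·N(d₂)
   = 66.8356·0.916082 − 30.6463·0.851339·0.442622 = 49.678726
B₀ = V₀ − E₀ = 66.8356 − 49.678726 = 17.156874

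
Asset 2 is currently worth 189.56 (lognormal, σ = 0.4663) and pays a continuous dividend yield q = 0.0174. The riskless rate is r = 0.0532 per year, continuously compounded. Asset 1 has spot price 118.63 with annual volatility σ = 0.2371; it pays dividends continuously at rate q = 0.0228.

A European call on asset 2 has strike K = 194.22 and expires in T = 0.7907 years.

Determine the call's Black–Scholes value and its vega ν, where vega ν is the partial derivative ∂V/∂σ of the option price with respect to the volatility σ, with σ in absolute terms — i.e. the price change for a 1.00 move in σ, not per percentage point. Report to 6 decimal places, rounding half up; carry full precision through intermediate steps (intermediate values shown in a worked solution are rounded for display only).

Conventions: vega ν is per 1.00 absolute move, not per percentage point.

σ√T = 0.4663·√0.7907 = 0.414640
d₁ = (ln(S/K) + (r−q+σ²/2)T) / (σ√T) = (ln(189.56/194.22) + (0.0532−0.0174+0.4663²/2)·0.7907) / 0.414640 = (-0.024286 + 0.114270) / 0.414640 = 0.217018
d₂ = d₁ − σ√T = 0.217018 − 0.414640 = -0.197622
e^{−rT} = 0.958807
e^{−qT} = 0.986336
N(d₁) = 0.585903,  N(d₂) = 0.421670
Call price V = S·e^{−qT}·N(d₁) − K·e^{−rT}·N(d₂) = 109.546164 − 78.523256 = 31.022908
φ(d₁) = (1/√(2π))·e^{−d₁²/2} = 0.389658
ν = S·e^{−qT}·φ(d₁)·√T = 64.782932

price = 31.022908
ν = 64.782932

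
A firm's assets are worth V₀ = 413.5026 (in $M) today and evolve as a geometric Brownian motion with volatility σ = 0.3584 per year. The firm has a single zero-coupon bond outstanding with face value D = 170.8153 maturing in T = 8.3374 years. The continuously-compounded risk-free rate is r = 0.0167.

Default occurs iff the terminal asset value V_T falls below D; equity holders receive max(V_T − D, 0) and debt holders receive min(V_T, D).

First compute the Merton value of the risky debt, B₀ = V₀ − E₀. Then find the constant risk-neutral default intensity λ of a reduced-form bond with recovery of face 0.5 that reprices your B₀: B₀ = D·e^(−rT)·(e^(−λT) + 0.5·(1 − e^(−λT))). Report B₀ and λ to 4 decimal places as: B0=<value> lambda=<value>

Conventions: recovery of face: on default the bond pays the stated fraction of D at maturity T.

With assets at 413.5026 and a single debt payment of 170.8153 at 8.3374 years:
d₁ = [ln(V₀/D) + (r + σ²/2)T] / (σ√T)
   = [ln(413.5026/170.8153) + (0.0167 + 0.5·0.3584²)·8.3374] / (0.3584·√8.3374)
   = [0.884081 + 0.674706] / 1.034864 = 1.506273
d₂ = d₁ − σ√T = 1.506273 − 1.034864 = 0.471408
N(d₁) = 0.934001,  N(d₂) = 0.681325,  e^(−rT) = 0.870024
E₀ = V₀·N(d₁) − D·e^(−rT)·N(d₂)
   = 413.5026·0.934001 − 170.8153·0.870024·0.681325 = 284.957912
B₀ = V₀ − E₀ = 413.5026 − 284.957912 = 128.544688
e^(−λT) = (B₀·e^(rT)/D − 0.5)/(1 − 0.5) = (128.5447·1.149394/170.8153 − 0.5)/0.5 = 0.72992077
λ = −ln(0.72992077)/8.3374 = 0.037760

B0=128.5447 lambda=0.0378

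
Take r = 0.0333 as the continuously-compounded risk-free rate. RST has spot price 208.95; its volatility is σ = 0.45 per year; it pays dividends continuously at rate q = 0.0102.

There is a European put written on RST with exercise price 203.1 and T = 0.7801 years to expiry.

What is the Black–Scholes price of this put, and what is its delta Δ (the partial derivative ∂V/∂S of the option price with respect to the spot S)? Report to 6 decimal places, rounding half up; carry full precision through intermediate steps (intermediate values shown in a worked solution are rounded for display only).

price = 27.426719
Δ = -0.373205

σ√T = 0.45·√0.7801 = 0.397455
d₁ = (ln(S/K) + (r−q+σ²/2)T) / (σ√T) = (ln(208.95/203.1) + (0.0333−0.0102+0.45²/2)·0.7801) / 0.397455 = (0.028397 + 0.097005) / 0.397455 = 0.315513
d₂ = d₁ − σ√T = 0.315513 − 0.397455 = -0.081942
e^{−rT} = 0.974357
e^{−qT} = 0.992075
N(−d₁) = 0.376186,  N(−d₂) = 0.532654
Put price V = K·e^{−rT}·N(−d₂) − S·e^{−qT}·N(−d₁) = 105.407864 − 77.981146 = 27.426719
Δ = −e^{−qT}·N(−d₁) = -0.373205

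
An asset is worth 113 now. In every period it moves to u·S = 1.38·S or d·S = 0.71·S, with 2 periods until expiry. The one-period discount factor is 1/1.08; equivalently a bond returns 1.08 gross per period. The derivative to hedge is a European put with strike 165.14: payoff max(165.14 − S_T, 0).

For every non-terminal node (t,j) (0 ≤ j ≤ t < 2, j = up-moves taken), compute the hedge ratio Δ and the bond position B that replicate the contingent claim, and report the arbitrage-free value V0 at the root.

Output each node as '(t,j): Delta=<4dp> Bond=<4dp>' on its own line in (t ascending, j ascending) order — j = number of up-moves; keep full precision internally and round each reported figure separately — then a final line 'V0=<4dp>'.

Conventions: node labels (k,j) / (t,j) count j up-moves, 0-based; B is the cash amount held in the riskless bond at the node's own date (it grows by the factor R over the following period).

Risk-neutral probability p* = (R−d)/(u−d) = (1.08−0.71)/(1.38−0.71) = 0.5522.
Expiry values: V(2,0)=108.1767, V(2,1)=54.4226, V(2,2)=0.0000
Node (1,0) S=80.2300: V=(p*·54.4226+(1−p*)·108.1767)/1.08=72.6774; Δ=(54.4226−108.1767)/(110.7174−56.9633)=-1.0000; B=V−Δ·S=152.9074
Node (1,1) S=155.9400: V=(p*·0.0000+(1−p*)·54.4226)/1.08=22.5633; Δ=(0.0000−54.4226)/(215.1972−110.7174)=-0.5209; B=V−Δ·S=103.7910
Node (0,0) S=113.0000: V=(p*·22.5633+(1−p*)·72.6774)/1.08=41.6689; Δ=(22.5633−72.6774)/(155.9400−80.2300)=-0.6619; B=V−Δ·S=116.4661
Sanity check at the root: Δ(0,0)·S0 + B(0,0) reproduces V0 = 41.6689.

(0,0): Delta=-0.6619 Bond=116.4661
(1,0): Delta=-1.0000 Bond=152.9074
(1,1): Delta=-0.5209 Bond=103.7910
V0=41.6689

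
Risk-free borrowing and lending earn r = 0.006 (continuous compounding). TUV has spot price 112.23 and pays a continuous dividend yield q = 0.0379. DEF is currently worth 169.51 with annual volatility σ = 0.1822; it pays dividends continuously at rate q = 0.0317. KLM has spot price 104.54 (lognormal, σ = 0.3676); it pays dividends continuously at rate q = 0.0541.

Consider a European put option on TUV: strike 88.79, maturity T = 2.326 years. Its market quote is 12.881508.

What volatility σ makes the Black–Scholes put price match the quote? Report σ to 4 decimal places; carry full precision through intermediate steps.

sigma = 0.3422

At σ = 0.3422 the Black–Scholes value reproduces the quote:
σ√T = 0.3422·√2.326 = 0.521897
d₁ = (ln(S/K) + (r−q+σ²/2)T) / (σ√T) = (ln(112.23/88.79) + (0.006−0.0379+0.3422²/2)·2.326) / 0.521897 = (0.234276 + 0.061989) / 0.521897 = 0.567670
d₂ = d₁ − σ√T = 0.567670 − 0.521897 = 0.045773
e^{−rT} = 0.986141
e^{−qT} = 0.915619
N(−d₁) = 0.285130,  N(−d₂) = 0.481746
V = K·e^{−rT}·N(−d₂) − S·e^{−qT}·N(−d₁) = 42.181392 − 29.299883 = 12.881508 (matching the quote); vega is positive throughout, so no other σ reproduces this price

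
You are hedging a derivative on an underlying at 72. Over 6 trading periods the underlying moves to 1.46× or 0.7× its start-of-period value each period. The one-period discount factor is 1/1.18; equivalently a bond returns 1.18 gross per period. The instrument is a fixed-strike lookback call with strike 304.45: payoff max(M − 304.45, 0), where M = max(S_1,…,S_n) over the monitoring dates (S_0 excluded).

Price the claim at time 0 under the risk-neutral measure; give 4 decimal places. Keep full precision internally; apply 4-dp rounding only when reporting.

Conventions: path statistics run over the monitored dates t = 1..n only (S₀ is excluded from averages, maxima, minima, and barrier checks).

price = 13.8443

No-arbitrage gives p* = (R−d)/(u−d) = 0.6316: enumerate every path, weight its payoff by its p*-probability, and discount by R^6.
Enumerate all 2^6 = 64 price paths (U = up ×1.46, D = down ×0.7); each path with k up-moves has probability p*^k·(1−p*)^(6−k).
DDDDDD: M=50.4000, payoff=0.0000, prob=0.002501
UDDDDD: M=105.1200, payoff=0.0000, prob=0.004287
DUDDDD: M=73.5840, payoff=0.0000, prob=0.004287
UUDDDD: M=153.4752, payoff=0.0000, prob=0.007349
DDUDDD: M=51.5088, payoff=0.0000, prob=0.004287
UDUDDD: M=107.4326, payoff=0.0000, prob=0.007349
DUUDDD: M=107.4326, payoff=0.0000, prob=0.007349
UUUDDD: M=224.0738, payoff=0.0000, prob=0.012598
DDDUDD: M=50.4000, payoff=0.0000, prob=0.004287
UDDUDD: M=105.1200, payoff=0.0000, prob=0.007349
DUDUDD: M=75.2028, payoff=0.0000, prob=0.007349
UUDUDD: M=156.8517, payoff=0.0000, prob=0.012598
DDUUDD: M=75.2028, payoff=0.0000, prob=0.007349
UDUUDD: M=156.8517, payoff=0.0000, prob=0.012598
DUUUDD: M=156.8517, payoff=0.0000, prob=0.012598
UUUUDD: M=327.1477, payoff=22.6977, prob=0.021597
DDDDUD: M=50.4000, payoff=0.0000, prob=0.004287
UDDDUD: M=105.1200, payoff=0.0000, prob=0.007349
DUDDUD: M=73.5840, payoff=0.0000, prob=0.007349
UUDDUD: M=153.4752, payoff=0.0000, prob=0.012598
DDUDUD: M=52.6420, payoff=0.0000, prob=0.007349
UDUDUD: M=109.7962, payoff=0.0000, prob=0.012598
DUUDUD: M=109.7962, payoff=0.0000, prob=0.012598
UUUDUD: M=229.0034, payoff=0.0000, prob=0.021597
DDDUUD: M=52.6420, payoff=0.0000, prob=0.007349
UDDUUD: M=109.7962, payoff=0.0000, prob=0.012598
DUDUUD: M=109.7962, payoff=0.0000, prob=0.012598
UUDUUD: M=229.0034, payoff=0.0000, prob=0.021597
DDUUUD: M=109.7962, payoff=0.0000, prob=0.012598
UDUUUD: M=229.0034, payoff=0.0000, prob=0.021597
DUUUUD: M=229.0034, payoff=0.0000, prob=0.021597
UUUUUD: M=477.6357, payoff=173.1857, prob=0.037024
DDDDDU: M=50.4000, payoff=0.0000, prob=0.004287
UDDDDU: M=105.1200, payoff=0.0000, prob=0.007349
DUDDDU: M=73.5840, payoff=0.0000, prob=0.007349
UUDDDU: M=153.4752, payoff=0.0000, prob=0.012598
DDUDDU: M=51.5088, payoff=0.0000, prob=0.007349
UDUDDU: M=107.4326, payoff=0.0000, prob=0.012598
DUUDDU: M=107.4326, payoff=0.0000, prob=0.012598
UUUDDU: M=224.0738, payoff=0.0000, prob=0.021597
DDDUDU: M=50.4000, payoff=0.0000, prob=0.007349
UDDUDU: M=105.1200, payoff=0.0000, prob=0.012598
DUDUDU: M=76.8573, payoff=0.0000, prob=0.012598
UUDUDU: M=160.3024, payoff=0.0000, prob=0.021597
DDUUDU: M=76.8573, payoff=0.0000, prob=0.012598
UDUUDU: M=160.3024, payoff=0.0000, prob=0.021597
DUUUDU: M=160.3024, payoff=0.0000, prob=0.021597
UUUUDU: M=334.3450, payoff=29.8950, prob=0.037024
DDDDUU: M=50.4000, payoff=0.0000, prob=0.007349
UDDDUU: M=105.1200, payoff=0.0000, prob=0.012598
DUDDUU: M=76.8573, payoff=0.0000, prob=0.012598
UUDDUU: M=160.3024, payoff=0.0000, prob=0.021597
DDUDUU: M=76.8573, payoff=0.0000, prob=0.012598
UDUDUU: M=160.3024, payoff=0.0000, prob=0.021597
DUUDUU: M=160.3024, payoff=0.0000, prob=0.021597
UUUDUU: M=334.3450, payoff=29.8950, prob=0.037024
DDDUUU: M=76.8573, payoff=0.0000, prob=0.012598
UDDUUU: M=160.3024, payoff=0.0000, prob=0.021597
DUDUUU: M=160.3024, payoff=0.0000, prob=0.021597
UUDUUU: M=334.3450, payoff=29.8950, prob=0.037024
DDUUUU: M=160.3024, payoff=0.0000, prob=0.021597
UDUUUU: M=334.3450, payoff=29.8950, prob=0.037024
DUUUUU: M=334.3450, payoff=29.8950, prob=0.037024
UUUUUU: M=697.3481, payoff=392.8981, prob=0.063470
Price = Σ prob·payoff / R^6 = 37.373471 / 2.699554 = 13.8443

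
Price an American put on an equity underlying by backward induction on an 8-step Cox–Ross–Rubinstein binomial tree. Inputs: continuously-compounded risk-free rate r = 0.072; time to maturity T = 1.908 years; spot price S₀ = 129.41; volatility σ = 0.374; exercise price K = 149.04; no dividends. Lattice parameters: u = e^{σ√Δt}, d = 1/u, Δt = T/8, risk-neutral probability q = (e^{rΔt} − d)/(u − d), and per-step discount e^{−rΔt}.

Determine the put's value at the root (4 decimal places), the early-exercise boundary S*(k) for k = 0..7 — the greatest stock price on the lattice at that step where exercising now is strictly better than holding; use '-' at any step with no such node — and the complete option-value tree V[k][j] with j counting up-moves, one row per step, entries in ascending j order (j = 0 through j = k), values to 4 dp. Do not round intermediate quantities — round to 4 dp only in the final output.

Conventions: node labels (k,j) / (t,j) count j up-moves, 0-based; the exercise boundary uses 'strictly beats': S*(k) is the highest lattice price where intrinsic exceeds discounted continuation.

Δt=0.23850  u=1.20039  d=0.83306  q=0.50162  discount=0.98297
step 8 (expiry): payoffs max(K−S,0) = 119.0220 105.7858 86.7132 59.2307 19.6300 0.0000 0.0000 0.0000 0.0000
step 7: (k=7,j=0): S=36.0334, K−S=113.0066, hold=110.4691 ⇒ V=113.0066 exercise | (k=7,j=1): S=51.9221, K−S=97.1179, hold=94.5805 ⇒ V=97.1179 exercise | (k=7,j=2): S=74.8167, K−S=74.2233, hold=71.6859 ⇒ V=74.2233 exercise | (k=7,j=3): S=107.8064, K−S=41.2336, hold=38.6961 ⇒ V=41.2336 exercise | (k=7,j=4): S=155.3428, K−S=0.0000, hold=9.6167 ⇒ V=9.6167 continue | (k=7,j=5): S=223.8398, K−S=0.0000, hold=0.0000 ⇒ V=0.0000 continue | (k=7,j=6): S=322.5401, K−S=0.0000, hold=0.0000 ⇒ V=0.0000 continue | (k=7,j=7): S=464.7614, K−S=0.0000, hold=0.0000 ⇒ V=0.0000 continue  boundary S*=107.8064
step 6: (k=6,j=0): S=43.2542, K−S=105.7858, hold=103.2483 ⇒ V=105.7858 exercise | (k=6,j=1): S=62.3268, K−S=86.7132, hold=84.1757 ⇒ V=86.7132 exercise | (k=6,j=2): S=89.8093, K−S=59.2307, hold=56.6932 ⇒ V=59.2307 exercise | (k=6,j=3): S=129.4100, K−S=19.6300, hold=24.9420 ⇒ V=24.9420 continue | (k=6,j=4): S=186.4722, K−S=0.0000, hold=4.7112 ⇒ V=4.7112 continue | (k=6,j=5): S=268.6956, K−S=0.0000, hold=0.0000 ⇒ V=0.0000 continue | (k=6,j=6): S=387.1746, K−S=0.0000, hold=0.0000 ⇒ V=0.0000 continue  boundary S*=89.8093
step 5: (k=5,j=0): S=51.9221, K−S=97.1179, hold=94.5805 ⇒ V=97.1179 exercise | (k=5,j=1): S=74.8167, K−S=74.2233, hold=71.6859 ⇒ V=74.2233 exercise | (k=5,j=2): S=107.8064, K−S=41.2336, hold=41.3153 ⇒ V=41.3153 continue | (k=5,j=3): S=155.3428, K−S=0.0000, hold=14.5421 ⇒ V=14.5421 continue | (k=5,j=4): S=223.8398, K−S=0.0000, hold=2.3080 ⇒ V=2.3080 continue | (k=5,j=5): S=322.5401, K−S=0.0000, hold=0.0000 ⇒ V=0.0000 continue  boundary S*=74.8167
step 4: (k=4,j=0): S=62.3268, K−S=86.7132, hold=84.1757 ⇒ V=86.7132 exercise | (k=4,j=1): S=89.8093, K−S=59.2307, hold=56.7335 ⇒ V=59.2307 exercise | (k=4,j=2): S=129.4100, K−S=19.6300, hold=27.4107 ⇒ V=27.4107 continue | (k=4,j=3): S=186.4722, K−S=0.0000, hold=8.2622 ⇒ V=8.2622 continue | (k=4,j=4): S=268.6956, K−S=0.0000, hold=1.1307 ⇒ V=1.1307 continue  boundary S*=89.8093
step 3: (k=3,j=0): S=74.8167, K−S=74.2233, hold=71.6859 ⇒ V=74.2233 exercise | (k=3,j=1): S=107.8064, K−S=41.2336, hold=42.5326 ⇒ V=42.5326 continue | (k=3,j=2): S=155.3428, K−S=0.0000, hold=17.5023 ⇒ V=17.5023 continue | (k=3,j=3): S=223.8398, K−S=0.0000, hold=4.6051 ⇒ V=4.6051 continue  boundary S*=74.8167
step 2: (k=2,j=0): S=89.8093, K−S=59.2307, hold=57.3337 ⇒ V=59.2307 exercise | (k=2,j=1): S=129.4100, K−S=19.6300, hold=29.4666 ⇒ V=29.4666 continue | (k=2,j=2): S=186.4722, K−S=0.0000, hold=10.8451 ⇒ V=10.8451 continue  boundary S*=89.8093
step 1: (k=1,j=0): S=107.8064, K−S=41.2336, hold=43.5463 ⇒ V=43.5463 continue | (k=1,j=1): S=155.3428, K−S=0.0000, hold=19.7831 ⇒ V=19.7831 continue  boundary S*=-
step 0: (k=0,j=0): S=129.4100, K−S=19.6300, hold=31.0878 ⇒ V=31.0878 continue  boundary S*=-

price = 31.0878
boundary = - - 89.8093 74.8167 89.8093 74.8167 89.8093 107.8064
tree:
31.0878
43.5463 19.7831
59.2307 29.4666 10.8451
74.2233 42.5326 17.5023 4.6051
86.7132 59.2307 27.4107 8.2622 1.1307
97.1179 74.2233 41.3153 14.5421 2.3080 0.0000
105.7858 86.7132 59.2307 24.9420 4.7112 0.0000 0.0000
113.0066 97.1179 74.2233 41.2336 9.6167 0.0000 0.0000 0.0000
119.0220 105.7858 86.7132 59.2307 19.6300 0.0000 0.0000 0.0000 0.0000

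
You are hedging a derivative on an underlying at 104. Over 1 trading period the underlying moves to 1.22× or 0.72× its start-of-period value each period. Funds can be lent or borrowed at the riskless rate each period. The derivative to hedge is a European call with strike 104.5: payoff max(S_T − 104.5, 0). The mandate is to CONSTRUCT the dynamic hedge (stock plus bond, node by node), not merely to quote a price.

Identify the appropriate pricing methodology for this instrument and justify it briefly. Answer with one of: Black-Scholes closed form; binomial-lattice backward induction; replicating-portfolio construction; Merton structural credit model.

framework: replicating-portfolio construction

Key observation: a price alone would not answer the question — the per-node share/bond construction on the spot-104, 1.22/0.72 tree is required, and only the replicating-portfolio method yields it.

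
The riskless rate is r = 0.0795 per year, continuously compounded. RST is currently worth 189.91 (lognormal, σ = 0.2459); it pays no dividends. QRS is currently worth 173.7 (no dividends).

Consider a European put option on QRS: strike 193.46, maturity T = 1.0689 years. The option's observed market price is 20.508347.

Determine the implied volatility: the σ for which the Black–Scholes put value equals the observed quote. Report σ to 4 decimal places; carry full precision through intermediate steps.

At σ = 0.2552 the Black–Scholes value reproduces the quote:
σ√T = 0.2552·√1.0689 = 0.263845
d₁ = (ln(S/K) + (r+σ²/2)T) / (σ√T) = (ln(173.7/193.46) + (0.0795+0.2552²/2)·1.0689) / 0.263845 = (-0.107741 + 0.119785) / 0.263845 = 0.045646
d₂ = d₁ − σ√T = 0.045646 − 0.263845 = -0.218199
e^{−rT} = 0.918533
N(−d₁) = 0.481796,  N(−d₂) = 0.586363
V = K·e^{−rT}·N(−d₂) − S·N(−d₁) = 104.196317 − 83.687969 = 20.508347 (the observed quote) — the price is monotone increasing in volatility, hence this σ is the only solution

sigma = 0.2552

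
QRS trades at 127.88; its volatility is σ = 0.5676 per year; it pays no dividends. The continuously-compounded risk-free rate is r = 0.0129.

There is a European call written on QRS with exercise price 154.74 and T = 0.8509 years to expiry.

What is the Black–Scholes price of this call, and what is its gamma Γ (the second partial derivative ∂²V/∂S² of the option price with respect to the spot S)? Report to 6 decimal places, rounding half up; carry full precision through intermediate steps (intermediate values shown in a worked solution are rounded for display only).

σ√T = 0.5676·√0.8509 = 0.523578
d₁ = (ln(S/K) + (r+σ²/2)T) / (σ√T) = (ln(127.88/154.74) + (0.0129+0.5676²/2)·0.8509) / 0.523578 = (-0.190654 + 0.148044) / 0.523578 = -0.081383
d₂ = d₁ − σ√T = -0.081383 − 0.523578 = -0.604961
e^{−rT} = 0.989083
N(d₁) = 0.467569,  N(d₂) = 0.272602
Call price V = S·N(d₁) − K·e^{−rT}·N(d₂) = 59.792697 − 41.722013 = 18.070684
φ(d₁) = (1/√(2π))·e^{−d₁²/2} = 0.397623
Γ = φ(d₁) / (S·σ·√T) = 0.005939

price = 18.070684
Γ = 0.005939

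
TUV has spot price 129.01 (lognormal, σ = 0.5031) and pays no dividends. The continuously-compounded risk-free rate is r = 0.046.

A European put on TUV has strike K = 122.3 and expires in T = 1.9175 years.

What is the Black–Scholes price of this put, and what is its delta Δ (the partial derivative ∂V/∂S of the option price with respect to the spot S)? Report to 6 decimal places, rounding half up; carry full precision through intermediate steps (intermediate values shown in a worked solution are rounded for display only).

σ√T = 0.5031·√1.9175 = 0.696662
d₁ = (ln(S/K) + (r+σ²/2)T) / (σ√T) = (ln(129.01/122.3) + (0.046+0.5031²/2)·1.9175) / 0.696662 = (0.053413 + 0.330874) / 0.696662 = 0.551612
d₂ = d₁ − σ√T = 0.551612 − 0.696662 = -0.145050
e^{−rT} = 0.915573
N(−d₁) = 0.290607,  N(−d₂) = 0.557664
Put price V = K·e^{−rT}·N(−d₂) − S·N(−d₁) = 62.444247 − 37.491242 = 24.953005
Δ = −N(−d₁) = -0.290607

price = 24.953005
Δ = -0.290607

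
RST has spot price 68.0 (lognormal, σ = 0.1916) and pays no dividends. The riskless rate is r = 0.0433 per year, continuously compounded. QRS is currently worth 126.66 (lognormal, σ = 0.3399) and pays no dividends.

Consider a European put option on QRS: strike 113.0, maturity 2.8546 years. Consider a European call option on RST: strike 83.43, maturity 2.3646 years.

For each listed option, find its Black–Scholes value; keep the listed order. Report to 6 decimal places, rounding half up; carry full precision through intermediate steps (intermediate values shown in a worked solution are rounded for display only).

price(QRS put K=113.0) = 14.288233
price(RST call K=83.43) = 5.231578

[QRS put K=113.0]
σ√T = 0.3399·√2.8546 = 0.574280
d₁ = (ln(S/K) + (r+σ²/2)T) / (σ√T) = (ln(126.66/113.0) + (0.0433+0.3399²/2)·2.8546) / 0.574280 = (0.114119 + 0.288503) / 0.574280 = 0.701089
d₂ = d₁ − σ√T = 0.701089 − 0.574280 = 0.126809
e^{−rT} = 0.883730
N(−d₁) = 0.241624,  N(−d₂) = 0.449546
price = K·e^{−rT}·N(−d₂) − S·N(−d₁) = 44.892293 − 30.604060 = 14.288233
[RST call K=83.43]
σ√T = 0.1916·√2.3646 = 0.294628
d₁ = (ln(S/K) + (r+σ²/2)T) / (σ√T) = (ln(68.0/83.43) + (0.0433+0.1916²/2)·2.3646) / 0.294628 = (-0.204500 + 0.145790) / 0.294628 = -0.199269
d₂ = d₁ − σ√T = -0.199269 − 0.294628 = -0.493897
e^{−rT} = 0.902680
N(d₁) = 0.421026,  N(d₂) = 0.310689
price = S·N(d₁) − K·e^{−rT}·N(d₂) = 28.629788 − 23.398210 = 5.231578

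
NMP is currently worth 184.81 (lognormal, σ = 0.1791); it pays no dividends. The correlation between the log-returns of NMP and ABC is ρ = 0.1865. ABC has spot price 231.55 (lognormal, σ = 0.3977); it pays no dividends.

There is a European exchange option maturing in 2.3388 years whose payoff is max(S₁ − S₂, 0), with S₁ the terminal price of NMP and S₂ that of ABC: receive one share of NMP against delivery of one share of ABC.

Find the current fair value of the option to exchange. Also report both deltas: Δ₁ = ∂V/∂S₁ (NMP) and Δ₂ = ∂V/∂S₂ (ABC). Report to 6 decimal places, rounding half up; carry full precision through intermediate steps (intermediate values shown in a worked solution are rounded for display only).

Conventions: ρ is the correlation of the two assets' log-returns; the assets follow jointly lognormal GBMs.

σ_eff = √(σ₁² + σ₂² − 2ρσ₁σ₂) = √(0.1791² + 0.3977² − 2·0.1865·0.1791·0.3977) = 0.404566
d₁ = (ln(S₁/S₂) + (q₂ − q₁ + σ_eff²/2)T) / (σ_eff√T) = (ln(184.81/231.55) + (0.0 − 0.0 + 0.081837)·2.3388) / 0.618709 = -0.055062
d₂ = d₁ − σ_eff√T = -0.055062 − 0.618709 = -0.673771
N(d₁) = 0.478045,  N(d₂) = 0.250229
V = S₁·e^{−q₁T}·N(d₁) − S₂·e^{−q₂T}·N(d₂) = 88.347435 − 57.940424 = 30.407011
Key observation: the rate r is irrelevant here: denominating values in ABC turns the exchange into a ratio option on S₁/S₂, and discounting at r drops out.
Δ₁ = e^{−q₁T}·N(d₁) = 0.478045;  Δ₂ = −e^{−q₂T}·N(d₂) = -0.250229

exchange price = 30.407011
Δ1 = 0.478045
Δ2 = -0.250229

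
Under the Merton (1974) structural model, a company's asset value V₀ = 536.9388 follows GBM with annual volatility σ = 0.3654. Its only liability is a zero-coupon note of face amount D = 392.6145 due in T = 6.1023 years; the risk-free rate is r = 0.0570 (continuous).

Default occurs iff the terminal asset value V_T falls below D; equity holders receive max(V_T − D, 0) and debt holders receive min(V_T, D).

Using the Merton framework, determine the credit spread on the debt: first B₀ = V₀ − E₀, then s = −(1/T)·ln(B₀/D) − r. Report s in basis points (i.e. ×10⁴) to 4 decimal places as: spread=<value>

spread=286.3219

Equity is a call on the firm's assets struck at D = 392.6145:
d₁ = [ln(V₀/D) + (r + σ²/2)T] / (σ√T)
   = [ln(536.9388/392.6145) + (0.0570 + 0.5·0.3654²)·6.1023] / (0.3654·√6.1023)
   = [0.313056 + 0.755212] / 0.902642 = 1.183491
d₂ = d₁ − σ√T = 1.183491 − 0.902642 = 0.280849
N(d₁) = 0.881693,  N(d₂) = 0.610587,  e^(−rT) = 0.706218
E₀ = V₀·N(d₁) − D·e^(−rT)·N(d₂)
   = 536.9388·0.881693 − 392.6145·0.706218·0.610587 = 304.116636
B₀ = V₀ − E₀ = 536.9388 − 304.116636 = 232.822164
spread = −(1/T)·ln(B₀/D) − r = −(1/6.1023)·ln(232.822164/392.6145) − 0.0570 = 0.02863219
in basis points: 0.02863219 × 10⁴ = 286.3219 bp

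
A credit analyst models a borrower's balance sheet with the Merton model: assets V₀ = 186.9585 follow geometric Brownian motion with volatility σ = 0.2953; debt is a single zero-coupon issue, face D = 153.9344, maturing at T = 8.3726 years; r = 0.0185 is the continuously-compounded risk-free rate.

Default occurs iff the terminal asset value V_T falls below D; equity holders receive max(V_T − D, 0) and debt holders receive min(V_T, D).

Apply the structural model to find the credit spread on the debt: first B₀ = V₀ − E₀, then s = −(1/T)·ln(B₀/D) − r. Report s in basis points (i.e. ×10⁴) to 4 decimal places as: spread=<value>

spread=299.0959

With assets at 186.9585 and a single debt payment of 153.9344 at 8.3726 years:
d₁ = [ln(V₀/D) + (r + σ²/2)T] / (σ√T)
   = [ln(186.9585/153.9344) + (0.0185 + 0.5·0.2953²)·8.3726] / (0.2953·√8.3726)
   = [0.194360 + 0.519947] / 0.854464 = 0.835972
d₂ = d₁ − σ√T = 0.835972 − 0.854464 = -0.018492
N(d₁) = 0.798415,  N(d₂) = 0.492623,  e^(−rT) = 0.856507
E₀ = V₀·N(d₁) − D·e^(−rT)·N(d₂)
   = 186.9585·0.798415 − 153.9344·0.856507·0.492623 = 84.320072
B₀ = V₀ − E₀ = 186.9585 − 84.320072 = 102.638428
spread = −(1/T)·ln(B₀/D) − r = −(1/8.3726)·ln(102.638428/153.9344) − 0.0185 = 0.02990959
in basis points: 0.02990959 × 10⁴ = 299.0959 bp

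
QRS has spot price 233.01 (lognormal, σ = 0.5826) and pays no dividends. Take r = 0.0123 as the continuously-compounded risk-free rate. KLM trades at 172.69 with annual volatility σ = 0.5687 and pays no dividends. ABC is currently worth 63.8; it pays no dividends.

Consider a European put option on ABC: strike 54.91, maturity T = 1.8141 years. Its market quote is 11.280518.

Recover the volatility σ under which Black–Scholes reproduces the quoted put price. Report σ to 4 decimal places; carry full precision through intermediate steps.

sigma = 0.5124

At σ = 0.5124 the Black–Scholes value reproduces the quote:
σ√T = 0.5124·√1.8141 = 0.690144
d₁ = (ln(S/K) + (r+σ²/2)T) / (σ√T) = (ln(63.8/54.91) + (0.0123+0.5124²/2)·1.8141) / 0.690144 = (0.150058 + 0.260463) / 0.690144 = 0.594833
d₂ = d₁ − σ√T = 0.594833 − 0.690144 = -0.095311
e^{−rT} = 0.977934
N(−d₁) = 0.275978,  N(−d₂) = 0.537966
V = K·e^{−rT}·N(−d₂) − S·N(−d₁) = 28.887883 − 17.607365 = 11.280518 (matching the quote); vega is positive throughout, so no other σ reproduces this price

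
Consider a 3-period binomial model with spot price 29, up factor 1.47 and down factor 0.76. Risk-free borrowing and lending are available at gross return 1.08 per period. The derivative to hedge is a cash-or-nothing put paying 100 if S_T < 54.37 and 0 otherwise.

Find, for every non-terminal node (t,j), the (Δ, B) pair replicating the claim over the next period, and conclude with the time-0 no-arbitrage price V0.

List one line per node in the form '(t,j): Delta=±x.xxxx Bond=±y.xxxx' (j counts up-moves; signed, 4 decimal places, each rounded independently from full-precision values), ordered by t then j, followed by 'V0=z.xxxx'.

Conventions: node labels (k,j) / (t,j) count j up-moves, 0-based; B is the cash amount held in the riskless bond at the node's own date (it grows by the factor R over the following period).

The replicating-portfolio and risk-neutral prices coincide; use p* = (1.08−0.76)/(1.47−0.76) = 0.4507 for the latter.
At maturity the claim pays: V(3,0)=100.0000, V(3,1)=100.0000, V(3,2)=100.0000, V(3,3)=0.0000
Node (2,0) S=16.7504: V=(p*·100.0000+(1−p*)·100.0000)/1.08=92.5926; Δ=(100.0000−100.0000)/(24.6231−12.7303)=0.0000; B=V−Δ·S=92.5926
Node (2,1) S=32.3988: V=(p*·100.0000+(1−p*)·100.0000)/1.08=92.5926; Δ=(100.0000−100.0000)/(47.6262−24.6231)=0.0000; B=V−Δ·S=92.5926
Node (2,2) S=62.6661: V=(p*·0.0000+(1−p*)·100.0000)/1.08=50.8607; Δ=(0.0000−100.0000)/(92.1192−47.6262)=-2.2475; B=V−Δ·S=191.7058
Node (1,0) S=22.0400: V=(p*·92.5926+(1−p*)·92.5926)/1.08=85.7339; Δ=(92.5926−92.5926)/(32.3988−16.7504)=0.0000; B=V−Δ·S=85.7339
Node (1,1) S=42.6300: V=(p*·50.8607+(1−p*)·92.5926)/1.08=68.3184; Δ=(50.8607−92.5926)/(62.6661−32.3988)=-1.3788; B=V−Δ·S=127.0957
Node (0,0) S=29.0000: V=(p*·68.3184+(1−p*)·85.7339)/1.08=72.1154; Δ=(68.3184−85.7339)/(42.6300−22.0400)=-0.8458; B=V−Δ·S=96.6443
Verification: the root portfolio costs Δ(0,0)·S0 + B(0,0) = 72.1154, matching V0.

(0,0): Delta=-0.8458 Bond=96.6443
(1,0): Delta=0.0000 Bond=85.7339
(1,1): Delta=-1.3788 Bond=127.0957
(2,0): Delta=0.0000 Bond=92.5926
(2,1): Delta=0.0000 Bond=92.5926
(2,2): Delta=-2.2475 Bond=191.7058
V0=72.1154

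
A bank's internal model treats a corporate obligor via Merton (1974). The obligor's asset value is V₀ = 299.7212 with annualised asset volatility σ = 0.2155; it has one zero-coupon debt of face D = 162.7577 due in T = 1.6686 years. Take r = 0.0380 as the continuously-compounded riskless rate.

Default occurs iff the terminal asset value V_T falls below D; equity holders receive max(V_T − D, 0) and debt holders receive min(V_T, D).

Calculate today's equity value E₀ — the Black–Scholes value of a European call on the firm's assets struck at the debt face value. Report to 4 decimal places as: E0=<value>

E0=147.1138

Equity is a call on the firm's assets struck at D = 162.7577:
d₁ = [ln(V₀/D) + (r + σ²/2)T] / (σ√T)
   = [ln(299.7212/162.7577) + (0.0380 + 0.5·0.2155²)·1.6686] / (0.2155·√1.6686)
   = [0.610590 + 0.102152] / 0.278371 = 2.560407
d₂ = d₁ − σ√T = 2.560407 − 0.278371 = 2.282036
N(d₁) = 0.994773,  N(d₂) = 0.988756,  e^(−rT) = 0.938562
E₀ = V₀·N(d₁) − D·e^(−rT)·N(d₂)
   = 299.7212·0.994773 − 162.7577·0.938562·0.988756 = 147.113838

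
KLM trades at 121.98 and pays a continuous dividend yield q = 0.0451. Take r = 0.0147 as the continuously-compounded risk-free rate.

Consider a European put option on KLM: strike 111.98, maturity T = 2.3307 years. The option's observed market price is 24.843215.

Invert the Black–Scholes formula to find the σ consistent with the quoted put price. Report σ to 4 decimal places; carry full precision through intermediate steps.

At σ = 0.3919 the Black–Scholes value reproduces the quote:
σ√T = 0.3919·√2.3307 = 0.598299
d₁ = (ln(S/K) + (r−q+σ²/2)T) / (σ√T) = (ln(121.98/111.98) + (0.0147−0.0451+0.3919²/2)·2.3307) / 0.598299 = (0.085537 + 0.108128) / 0.598299 = 0.323692
d₂ = d₁ − σ√T = 0.323692 − 0.598299 = -0.274607
e^{−rT} = 0.966319
e^{−qT} = 0.900221
N(−d₁) = 0.373086,  N(−d₂) = 0.608191
V = K·e^{−rT}·N(−d₂) − S·e^{−qT}·N(−d₁) = 65.811385 − 40.968170 = 24.843215 (the quoted price), and the Black–Scholes price is strictly increasing in σ, so σ is unique

sigma = 0.3919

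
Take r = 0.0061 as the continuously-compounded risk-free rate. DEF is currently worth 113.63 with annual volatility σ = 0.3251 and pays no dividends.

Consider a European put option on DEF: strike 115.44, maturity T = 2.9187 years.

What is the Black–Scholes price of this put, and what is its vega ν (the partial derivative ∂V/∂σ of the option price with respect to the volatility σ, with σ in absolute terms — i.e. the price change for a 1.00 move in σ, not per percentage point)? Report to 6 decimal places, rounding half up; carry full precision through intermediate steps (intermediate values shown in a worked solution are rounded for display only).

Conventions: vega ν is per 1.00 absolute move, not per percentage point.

price = 24.719480
ν = 74.441357

σ√T = 0.3251·√2.9187 = 0.555407
d₁ = (ln(S/K) + (r+σ²/2)T) / (σ√T) = (ln(113.63/115.44) + (0.0061+0.3251²/2)·2.9187) / 0.555407 = (-0.015803 + 0.172043) / 0.555407 = 0.281306
d₂ = d₁ − σ√T = 0.281306 − 0.555407 = -0.274101
e^{−rT} = 0.982353
N(−d₁) = 0.389238,  N(−d₂) = 0.607997
Put price V = K·e^{−rT}·N(−d₂) − S·N(−d₁) = 68.948579 − 44.229099 = 24.719480
φ(d₁) = (1/√(2π))·e^{−d₁²/2} = 0.383466
ν = S·φ(d₁)·√T = 74.441357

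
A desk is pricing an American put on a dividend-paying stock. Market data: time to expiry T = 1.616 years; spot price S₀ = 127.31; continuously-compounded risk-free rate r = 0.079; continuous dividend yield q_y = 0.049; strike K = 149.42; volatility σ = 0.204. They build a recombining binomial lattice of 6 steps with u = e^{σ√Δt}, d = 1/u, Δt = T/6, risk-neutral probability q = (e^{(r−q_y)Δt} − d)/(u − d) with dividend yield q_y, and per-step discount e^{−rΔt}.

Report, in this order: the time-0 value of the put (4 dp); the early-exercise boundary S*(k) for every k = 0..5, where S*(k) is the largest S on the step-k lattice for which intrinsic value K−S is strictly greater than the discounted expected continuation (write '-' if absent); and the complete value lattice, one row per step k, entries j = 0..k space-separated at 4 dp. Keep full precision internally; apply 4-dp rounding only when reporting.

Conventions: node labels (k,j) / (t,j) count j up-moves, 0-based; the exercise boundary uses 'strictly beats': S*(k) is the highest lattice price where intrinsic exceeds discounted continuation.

Δt=0.26933, u=1.11168, d=0.89954, q=0.51180, disc=e^(-rΔt)=0.97895
k=6 terminal: V=max(K-S,0) → 81.9690 66.0621 46.4040 22.1100 0.0000 0.0000 0.0000
k=5: j=0 S=74.9838 intr=74.4362 cont=72.2736 V=74.4362[EX]; j=1 S=92.6671 intr=56.7529 cont=54.8222 V=56.7529[EX]; j=2 S=114.5206 intr=34.8994 cont=33.2552 V=34.8994[EX]; j=3 S=141.5277 intr=7.8923 cont=10.5669 V=10.5669[hold]; j=4 S=174.9039 intr=0.0000 cont=0.0000 V=0.0000[hold]; j=5 S=216.1511 intr=0.0000 cont=0.0000 V=0.0000[hold]  S*(5)=114.5206
k=4: j=0 S=83.3579 intr=66.0621 cont=64.0093 V=66.0621[EX]; j=1 S=103.0160 intr=46.4040 cont=44.6090 V=46.4040[EX]; j=2 S=127.3100 intr=22.1100 cont=21.9735 V=22.1100[EX]; j=3 S=157.3333 intr=0.0000 cont=5.0501 V=5.0501[hold]; j=4 S=194.4368 intr=0.0000 cont=0.0000 V=0.0000[hold]  S*(4)=127.3100
k=3: j=0 S=92.6671 intr=56.7529 cont=54.8222 V=56.7529[EX]; j=1 S=114.5206 intr=34.8994 cont=33.2552 V=34.8994[EX]; j=2 S=141.5277 intr=7.8923 cont=13.0971 V=13.0971[hold]; j=3 S=174.9039 intr=0.0000 cont=2.4136 V=2.4136[hold]  S*(3)=114.5206
k=2: j=0 S=103.0160 intr=46.4040 cont=44.6090 V=46.4040[EX]; j=1 S=127.3100 intr=22.1100 cont=23.2412 V=23.2412[hold]; j=2 S=157.3333 intr=0.0000 cont=7.4687 V=7.4687[hold]  S*(2)=103.0160
k=1: j=0 S=114.5206 intr=34.8994 cont=33.8219 V=34.8994[EX]; j=1 S=141.5277 intr=7.8923 cont=14.8495 V=14.8495[hold]  S*(1)=114.5206
k=0: j=0 S=127.3100 intr=22.1100 cont=24.1192 V=24.1192[hold]  S*(0)=-

price = 24.1192
boundary = - 114.5206 103.0160 114.5206 127.3100 114.5206
tree:
24.1192
34.8994 14.8495
46.4040 23.2412 7.4687
56.7529 34.8994 13.0971 2.4136
66.0621 46.4040 22.1100 5.0501 0.0000
74.4362 56.7529 34.8994 10.5669 0.0000 0.0000
81.9690 66.0621 46.4040 22.1100 0.0000 0.0000 0.0000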